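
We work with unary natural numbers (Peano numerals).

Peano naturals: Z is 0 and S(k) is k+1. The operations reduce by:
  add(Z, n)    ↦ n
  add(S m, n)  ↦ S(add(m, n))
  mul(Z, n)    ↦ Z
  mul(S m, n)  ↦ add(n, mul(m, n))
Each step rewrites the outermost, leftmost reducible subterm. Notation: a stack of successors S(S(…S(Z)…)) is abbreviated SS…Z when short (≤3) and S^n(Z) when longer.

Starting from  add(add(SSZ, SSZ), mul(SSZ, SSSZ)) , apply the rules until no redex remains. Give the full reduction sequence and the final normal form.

Answer: normal form = S^10(Z)  (in 19 steps)

Working:
  start: add(add(SSZ, SSZ), mul(SSZ, SSSZ))
  →1  add(S(add(SZ, SSZ)), mul(SSZ, SSSZ))
  →2  S(add(add(SZ, SSZ), mul(SSZ, SSSZ)))
  →3  S(add(S(add(Z, SSZ)), mul(SSZ, SSSZ)))
  →4  S(S(add(add(Z, SSZ), mul(SSZ, SSSZ))))
  →5  S(S(add(SSZ, mul(SSZ, SSSZ))))
  →6  S(S(S(add(SZ, mul(SSZ, SSSZ)))))
  →7  S(S(S(S(add(Z, mul(SSZ, SSSZ))))))
  →8  S(S(S(S(mul(SSZ, SSSZ)))))
  →9  S(S(S(S(add(SSSZ, mul(SZ, SSSZ))))))
  →10  S(S(S(S(S(add(SSZ, mul(SZ, SSSZ)))))))
  →11  S(S(S(S(S(S(add(SZ, mul(SZ, SSSZ))))))))
  →12  S(S(S(S(S(S(S(add(Z, mul(SZ, SSSZ)))))))))
  →13  S(S(S(S(S(S(S(mul(SZ, SSSZ))))))))
  →14  S(S(S(S(S(S(S(add(SSSZ, mul(Z, SSSZ)))))))))
  →15  S(S(S(S(S(S(S(S(add(SSZ, mul(Z, SSSZ))))))))))
  →16  S(S(S(S(S(S(S(S(S(add(SZ, mul(Z, SSSZ)))))))))))
  →17  S(S(S(S(S(S(S(S(S(S(add(Z, mul(Z, SSSZ))))))))))))
  →18  S(S(S(S(S(S(S(S(S(S(mul(Z, SSSZ)))))))))))
  →19  S^10(Z)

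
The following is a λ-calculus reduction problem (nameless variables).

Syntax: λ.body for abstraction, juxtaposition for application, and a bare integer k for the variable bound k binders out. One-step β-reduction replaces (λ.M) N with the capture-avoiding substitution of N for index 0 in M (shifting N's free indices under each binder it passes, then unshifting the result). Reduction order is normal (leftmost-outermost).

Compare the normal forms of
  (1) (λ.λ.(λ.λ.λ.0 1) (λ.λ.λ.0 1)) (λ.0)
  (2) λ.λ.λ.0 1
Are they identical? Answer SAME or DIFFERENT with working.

Answer: SAME — A ⇓ λ.λ.λ.0 1, B ⇓ λ.λ.λ.0 1

Derivation:
Term A:
  start: (λ.λ.(λ.λ.λ.0 1) (λ.λ.λ.0 1)) (λ.0)
  →1  λ.(λ.λ.λ.0 1) (λ.λ.λ.0 1)
  →2  λ.λ.λ.0 1

Term B:
  start: λ.λ.λ.0 1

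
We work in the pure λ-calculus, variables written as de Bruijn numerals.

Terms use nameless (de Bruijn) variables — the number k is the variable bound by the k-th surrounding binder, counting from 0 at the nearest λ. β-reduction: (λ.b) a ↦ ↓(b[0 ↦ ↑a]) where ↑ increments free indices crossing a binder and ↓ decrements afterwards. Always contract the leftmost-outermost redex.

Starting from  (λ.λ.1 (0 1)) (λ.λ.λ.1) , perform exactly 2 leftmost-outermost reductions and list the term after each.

  start: (λ.λ.1 (0 1)) (λ.λ.λ.1)
  →1  λ.(λ.λ.λ.1) (0 (λ.λ.λ.1))
  →2  λ.λ.λ.1

Answer: after 2 steps: λ.λ.λ.1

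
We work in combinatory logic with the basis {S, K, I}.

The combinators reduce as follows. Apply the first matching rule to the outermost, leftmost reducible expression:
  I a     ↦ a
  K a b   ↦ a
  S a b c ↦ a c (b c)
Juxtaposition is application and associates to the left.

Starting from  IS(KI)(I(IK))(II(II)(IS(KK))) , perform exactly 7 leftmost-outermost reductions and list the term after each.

Answer: after 7 steps: K(I(II)(IS(KK)))

Reduction:
  start: IS(KI)(I(IK))(II(II)(IS(KK)))
  →1  S(KI)(I(IK))(II(II)(IS(KK)))
  →2  KI(II(II)(IS(KK)))(I(IK)(II(II)(IS(KK))))
  →3  I(I(IK)(II(II)(IS(KK))))
  →4  I(IK)(II(II)(IS(KK)))
  →5  IK(II(II)(IS(KK)))
  →6  K(II(II)(IS(KK)))
  →7  K(I(II)(IS(KK)))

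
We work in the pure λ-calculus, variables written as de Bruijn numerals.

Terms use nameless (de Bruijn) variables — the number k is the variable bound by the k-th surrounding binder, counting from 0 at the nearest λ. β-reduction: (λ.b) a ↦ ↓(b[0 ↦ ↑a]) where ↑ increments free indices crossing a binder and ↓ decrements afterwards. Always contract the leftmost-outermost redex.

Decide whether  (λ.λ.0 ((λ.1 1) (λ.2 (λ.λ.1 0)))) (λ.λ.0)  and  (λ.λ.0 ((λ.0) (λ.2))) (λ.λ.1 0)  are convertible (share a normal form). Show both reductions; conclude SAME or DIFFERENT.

Term A:
  start: (λ.λ.0 ((λ.1 1) (λ.2 (λ.λ.1 0)))) (λ.λ.0)
  [1] λ.0 ((λ.1 1) (λ.(λ.λ.0) (λ.λ.1 0)))
  [2] λ.0 (0 0)

Term B:
  start: (λ.λ.0 ((λ.0) (λ.2))) (λ.λ.1 0)
  [1] λ.0 ((λ.0) (λ.λ.λ.1 0))
  [2] λ.0 (λ.λ.λ.1 0)

Answer: DIFFERENT — A ⇓ λ.0 (0 0), B ⇓ λ.0 (λ.λ.λ.1 0)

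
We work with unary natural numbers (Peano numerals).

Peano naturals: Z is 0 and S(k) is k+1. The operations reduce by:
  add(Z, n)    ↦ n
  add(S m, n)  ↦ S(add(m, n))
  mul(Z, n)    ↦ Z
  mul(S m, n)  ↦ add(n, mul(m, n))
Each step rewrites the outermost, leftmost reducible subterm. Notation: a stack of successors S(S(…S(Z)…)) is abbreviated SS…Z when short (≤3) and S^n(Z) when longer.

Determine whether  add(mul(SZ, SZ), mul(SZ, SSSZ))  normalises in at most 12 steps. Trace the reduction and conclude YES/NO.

  start: add(mul(SZ, SZ), mul(SZ, SSSZ))
  →1  add(add(SZ, mul(Z, SZ)), mul(SZ, SSSZ))
  →2  add(S(add(Z, mul(Z, SZ))), mul(SZ, SSSZ))
  →3  S(add(add(Z, mul(Z, SZ)), mul(SZ, SSSZ)))
  →4  S(add(mul(Z, SZ), mul(SZ, SSSZ)))
  →5  S(add(Z, mul(SZ, SSSZ)))
  →6  S(mul(SZ, SSSZ))
  →7  S(add(SSSZ, mul(Z, SSSZ)))
  →8  S(S(add(SSZ, mul(Z, SSSZ))))
  →9  S(S(S(add(SZ, mul(Z, SSSZ)))))
  →10  S(S(S(S(add(Z, mul(Z, SSSZ))))))
  →11  S(S(S(S(mul(Z, SSSZ)))))
  →12  S^4(Z)

Answer: YES — reaches normal form S^4(Z) in 12 ≤ 12 steps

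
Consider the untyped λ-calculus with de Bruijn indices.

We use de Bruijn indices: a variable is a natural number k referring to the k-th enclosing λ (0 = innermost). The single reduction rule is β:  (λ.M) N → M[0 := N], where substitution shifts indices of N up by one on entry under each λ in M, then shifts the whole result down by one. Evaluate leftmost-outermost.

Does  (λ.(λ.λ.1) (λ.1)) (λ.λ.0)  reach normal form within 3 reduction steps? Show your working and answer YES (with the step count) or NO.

Answer: YES — reaches normal form λ.λ.λ.λ.0 in 2 ≤ 3 steps

Working:
  start: (λ.(λ.λ.1) (λ.1)) (λ.λ.0)
  step 1: (λ.λ.1) (λ.λ.λ.0)
  step 2: λ.λ.λ.λ.0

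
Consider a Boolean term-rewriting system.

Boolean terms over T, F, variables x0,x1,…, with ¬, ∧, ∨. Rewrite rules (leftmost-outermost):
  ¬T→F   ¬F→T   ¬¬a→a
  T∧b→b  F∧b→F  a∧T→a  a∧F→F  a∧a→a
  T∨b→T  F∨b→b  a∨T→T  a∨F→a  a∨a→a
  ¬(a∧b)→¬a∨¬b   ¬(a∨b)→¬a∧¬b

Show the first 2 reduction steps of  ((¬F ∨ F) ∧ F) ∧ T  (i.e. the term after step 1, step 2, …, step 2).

Answer: after 2 steps: F

Derivation:
  start: ((¬F ∨ F) ∧ F) ∧ T
  [1] (¬F ∨ F) ∧ F
  [2] F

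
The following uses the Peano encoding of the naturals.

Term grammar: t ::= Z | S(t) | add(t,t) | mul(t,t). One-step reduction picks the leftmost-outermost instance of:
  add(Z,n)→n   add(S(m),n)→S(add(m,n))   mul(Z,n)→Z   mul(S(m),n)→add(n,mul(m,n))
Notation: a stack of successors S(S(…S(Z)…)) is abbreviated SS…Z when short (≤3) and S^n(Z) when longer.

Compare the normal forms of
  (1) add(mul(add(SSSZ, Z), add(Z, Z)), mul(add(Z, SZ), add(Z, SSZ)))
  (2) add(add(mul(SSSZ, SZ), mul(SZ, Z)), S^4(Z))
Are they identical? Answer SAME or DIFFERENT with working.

Term A:
  start: add(mul(add(SSSZ, Z), add(Z, Z)), mul(add(Z, SZ), add(Z, SSZ)))
  →1  add(mul(S(add(SSZ, Z)), add(Z, Z)), mul(add(Z, SZ), add(Z, SSZ)))
  →2  add(add(add(Z, Z), mul(add(SSZ, Z), add(Z, Z))), mul(add(Z, SZ), add(Z, SSZ)))
  →3  add(add(Z, mul(add(SSZ, Z), add(Z, Z))), mul(add(Z, SZ), add(Z, SSZ)))
  →4  add(mul(add(SSZ, Z), add(Z, Z)), mul(add(Z, SZ), add(Z, SSZ)))
  →5  add(mul(S(add(SZ, Z)), add(Z, Z)), mul(add(Z, SZ), add(Z, SSZ)))
  →6  add(add(add(Z, Z), mul(add(SZ, Z), add(Z, Z))), mul(add(Z, SZ), add(Z, SSZ)))
  →7  add(add(Z, mul(add(SZ, Z), add(Z, Z))), mul(add(Z, SZ), add(Z, SSZ)))
  →8  add(mul(add(SZ, Z), add(Z, Z)), mul(add(Z, SZ), add(Z, SSZ)))
  →9  add(mul(S(add(Z, Z)), add(Z, Z)), mul(add(Z, SZ), add(Z, SSZ)))
  →10  add(add(add(Z, Z), mul(add(Z, Z), add(Z, Z))), mul(add(Z, SZ), add(Z, SSZ)))
  →11  add(add(Z, mul(add(Z, Z), add(Z, Z))), mul(add(Z, SZ), add(Z, SSZ)))
  →12  add(mul(add(Z, Z), add(Z, Z)), mul(add(Z, SZ), add(Z, SSZ)))
  →13  add(mul(Z, add(Z, Z)), mul(add(Z, SZ), add(Z, SSZ)))
  →14  add(Z, mul(add(Z, SZ), add(Z, SSZ)))
  →15  mul(add(Z, SZ), add(Z, SSZ))
  →16  mul(SZ, add(Z, SSZ))
  →17  add(add(Z, SSZ), mul(Z, add(Z, SSZ)))
  →18  add(SSZ, mul(Z, add(Z, SSZ)))
  →19  S(add(SZ, mul(Z, add(Z, SSZ))))
  →20  S(S(add(Z, mul(Z, add(Z, SSZ)))))
  →21  S(S(mul(Z, add(Z, SSZ))))
  →22  SSZ

Term B:
  start: add(add(mul(SSSZ, SZ), mul(SZ, Z)), S^4(Z))
  →1  add(add(add(SZ, mul(SSZ, SZ)), mul(SZ, Z)), S^4(Z))
  →2  add(add(S(add(Z, mul(SSZ, SZ))), mul(SZ, Z)), S^4(Z))
  →3  add(S(add(add(Z, mul(SSZ, SZ)), mul(SZ, Z))), S^4(Z))
  →4  S(add(add(add(Z, mul(SSZ, SZ)), mul(SZ, Z)), S^4(Z)))
  →5  S(add(add(mul(SSZ, SZ), mul(SZ, Z)), S^4(Z)))
  →6  S(add(add(add(SZ, mul(SZ, SZ)), mul(SZ, Z)), S^4(Z)))
  →7  S(add(add(S(add(Z, mul(SZ, SZ))), mul(SZ, Z)), S^4(Z)))
  →8  S(add(S(add(add(Z, mul(SZ, SZ)), mul(SZ, Z))), S^4(Z)))
  →9  S(S(add(add(add(Z, mul(SZ, SZ)), mul(SZ, Z)), S^4(Z))))
  →10  S(S(add(add(mul(SZ, SZ), mul(SZ, Z)), S^4(Z))))
  →11  S(S(add(add(add(SZ, mul(Z, SZ)), mul(SZ, Z)), S^4(Z))))
  →12  S(S(add(add(S(add(Z, mul(Z, SZ))), mul(SZ, Z)), S^4(Z))))
  →13  S(S(add(S(add(add(Z, mul(Z, SZ)), mul(SZ, Z))), S^4(Z))))
  →14  S(S(S(add(add(add(Z, mul(Z, SZ)), mul(SZ, Z)), S^4(Z)))))
  →15  S(S(S(add(add(mul(Z, SZ), mul(SZ, Z)), S^4(Z)))))
  →16  S(S(S(add(add(Z, mul(SZ, Z)), S^4(Z)))))
  →17  S(S(S(add(mul(SZ, Z), S^4(Z)))))
  →18  S(S(S(add(add(Z, mul(Z, Z)), S^4(Z)))))
  →19  S(S(S(add(mul(Z, Z), S^4(Z)))))
  →20  S(S(S(add(Z, S^4(Z)))))
  →21  S^7(Z)

Answer: DIFFERENT — A ⇓ SSZ, B ⇓ S^7(Z)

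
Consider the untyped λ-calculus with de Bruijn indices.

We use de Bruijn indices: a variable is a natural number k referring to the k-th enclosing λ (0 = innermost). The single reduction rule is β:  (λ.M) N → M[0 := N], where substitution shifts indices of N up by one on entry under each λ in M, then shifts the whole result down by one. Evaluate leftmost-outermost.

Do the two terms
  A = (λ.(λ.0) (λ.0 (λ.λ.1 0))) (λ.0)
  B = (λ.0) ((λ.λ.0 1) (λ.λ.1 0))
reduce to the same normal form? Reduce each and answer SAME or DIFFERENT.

Term A:
  start: (λ.(λ.0) (λ.0 (λ.λ.1 0))) (λ.0)
  →1  (λ.0) (λ.0 (λ.λ.1 0))
  →2  λ.0 (λ.λ.1 0)

Term B:
  start: (λ.0) ((λ.λ.0 1) (λ.λ.1 0))
  →1  (λ.λ.0 1) (λ.λ.1 0)
  →2  λ.0 (λ.λ.1 0)

Answer: SAME — A ⇓ λ.0 (λ.λ.1 0), B ⇓ λ.0 (λ.λ.1 0)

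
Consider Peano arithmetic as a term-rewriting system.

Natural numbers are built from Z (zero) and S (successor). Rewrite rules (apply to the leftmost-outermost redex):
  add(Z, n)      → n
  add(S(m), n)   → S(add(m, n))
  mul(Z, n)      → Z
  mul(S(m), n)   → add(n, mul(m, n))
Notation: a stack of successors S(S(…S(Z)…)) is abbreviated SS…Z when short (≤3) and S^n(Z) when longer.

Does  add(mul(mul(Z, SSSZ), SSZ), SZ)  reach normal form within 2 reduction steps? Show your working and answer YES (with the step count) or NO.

Answer: NO — after 2 steps the term is add(Z, SZ), not yet normal

Reduction:
  start: add(mul(mul(Z, SSSZ), SSZ), SZ)
  →1  add(mul(Z, SSZ), SZ)
  →2  add(Z, SZ)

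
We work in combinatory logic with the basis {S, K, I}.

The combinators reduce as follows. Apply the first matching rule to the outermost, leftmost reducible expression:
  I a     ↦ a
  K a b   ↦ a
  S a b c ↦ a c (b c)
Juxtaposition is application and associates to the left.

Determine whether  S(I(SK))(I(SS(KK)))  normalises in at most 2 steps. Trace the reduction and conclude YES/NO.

Answer: YES — reaches normal form S(SK)(SS(KK)) in 2 ≤ 2 steps

Derivation:
  start: S(I(SK))(I(SS(KK)))
  →1  S(SK)(I(SS(KK)))
  →2  S(SK)(SS(KK))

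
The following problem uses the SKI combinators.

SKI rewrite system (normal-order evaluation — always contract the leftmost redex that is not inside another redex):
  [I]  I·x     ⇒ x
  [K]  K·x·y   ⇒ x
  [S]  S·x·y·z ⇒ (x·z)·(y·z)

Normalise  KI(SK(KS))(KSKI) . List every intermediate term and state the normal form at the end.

  start: KI(SK(KS))(KSKI)
  step 1: I(KSKI)
  step 2: KSKI
  step 3: SI

Answer: normal form = SI  (in 3 steps)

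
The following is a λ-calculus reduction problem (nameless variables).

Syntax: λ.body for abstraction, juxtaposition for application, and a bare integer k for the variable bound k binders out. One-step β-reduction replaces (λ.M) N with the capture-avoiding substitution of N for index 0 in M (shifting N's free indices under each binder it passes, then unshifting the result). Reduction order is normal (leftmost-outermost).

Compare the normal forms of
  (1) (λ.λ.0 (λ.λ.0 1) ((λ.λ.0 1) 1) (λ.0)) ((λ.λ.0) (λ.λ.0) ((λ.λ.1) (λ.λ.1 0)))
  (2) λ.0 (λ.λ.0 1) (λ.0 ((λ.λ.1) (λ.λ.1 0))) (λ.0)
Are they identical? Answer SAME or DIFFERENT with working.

Answer: SAME — A ⇓ λ.0 (λ.λ.0 1) (λ.0 (λ.λ.λ.1 0)) (λ.0), B ⇓ λ.0 (λ.λ.0 1) (λ.0 (λ.λ.λ.1 0)) (λ.0)

Working:
Term A:
  start: (λ.λ.0 (λ.λ.0 1) ((λ.λ.0 1) 1) (λ.0)) ((λ.λ.0) (λ.λ.0) ((λ.λ.1) (λ.λ.1 0)))
  step 1: λ.0 (λ.λ.0 1) ((λ.λ.0 1) ((λ.λ.0) (λ.λ.0) ((λ.λ.1) (λ.λ.1 0)))) (λ.0)
  step 2: λ.0 (λ.λ.0 1) (λ.0 ((λ.λ.0) (λ.λ.0) ((λ.λ.1) (λ.λ.1 0)))) (λ.0)
  step 3: λ.0 (λ.λ.0 1) (λ.0 ((λ.0) ((λ.λ.1) (λ.λ.1 0)))) (λ.0)
  step 4: λ.0 (λ.λ.0 1) (λ.0 ((λ.λ.1) (λ.λ.1 0))) (λ.0)
  step 5: λ.0 (λ.λ.0 1) (λ.0 (λ.λ.λ.1 0)) (λ.0)

Term B:
  start: λ.0 (λ.λ.0 1) (λ.0 ((λ.λ.1) (λ.λ.1 0))) (λ.0)
  step 1: λ.0 (λ.λ.0 1) (λ.0 (λ.λ.λ.1 0)) (λ.0)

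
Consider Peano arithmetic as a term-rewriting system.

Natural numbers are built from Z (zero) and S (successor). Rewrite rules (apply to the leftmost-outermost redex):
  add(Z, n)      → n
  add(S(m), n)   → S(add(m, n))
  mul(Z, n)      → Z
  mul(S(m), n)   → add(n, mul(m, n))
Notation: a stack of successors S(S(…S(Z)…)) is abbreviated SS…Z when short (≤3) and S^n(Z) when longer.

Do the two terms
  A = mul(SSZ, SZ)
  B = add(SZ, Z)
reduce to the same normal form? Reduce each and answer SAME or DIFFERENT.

Answer: DIFFERENT — A ⇓ SSZ, B ⇓ SZ

Working:
Term A:
  start: mul(SSZ, SZ)
  →1  add(SZ, mul(SZ, SZ))
  →2  S(add(Z, mul(SZ, SZ)))
  →3  S(mul(SZ, SZ))
  →4  S(add(SZ, mul(Z, SZ)))
  →5  S(S(add(Z, mul(Z, SZ))))
  →6  S(S(mul(Z, SZ)))
  →7  SSZ

Term B:
  start: add(SZ, Z)
  →1  S(add(Z, Z))
  →2  SZ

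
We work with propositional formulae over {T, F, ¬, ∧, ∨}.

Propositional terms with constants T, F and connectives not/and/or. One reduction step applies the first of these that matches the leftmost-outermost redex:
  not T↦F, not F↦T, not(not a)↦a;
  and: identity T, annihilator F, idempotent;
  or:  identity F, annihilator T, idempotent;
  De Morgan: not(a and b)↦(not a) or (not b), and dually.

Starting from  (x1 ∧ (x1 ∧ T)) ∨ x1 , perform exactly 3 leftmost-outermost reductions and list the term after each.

  start: (x1 ∧ (x1 ∧ T)) ∨ x1
  step 1: (x1 ∧ x1) ∨ x1
  step 2: x1 ∨ x1
  step 3: x1

Answer: after 3 steps: x1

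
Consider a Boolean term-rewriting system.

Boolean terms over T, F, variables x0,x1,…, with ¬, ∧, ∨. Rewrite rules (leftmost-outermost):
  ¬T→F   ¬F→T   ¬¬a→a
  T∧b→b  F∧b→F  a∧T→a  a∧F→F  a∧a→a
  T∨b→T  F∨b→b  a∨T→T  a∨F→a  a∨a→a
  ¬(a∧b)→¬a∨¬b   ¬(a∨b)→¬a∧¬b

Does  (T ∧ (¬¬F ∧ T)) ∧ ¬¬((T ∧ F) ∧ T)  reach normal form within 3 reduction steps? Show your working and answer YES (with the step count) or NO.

Answer: NO — after 3 steps the term is F ∧ ¬¬((T ∧ F) ∧ T), not yet normal

Working:
  start: (T ∧ (¬¬F ∧ T)) ∧ ¬¬((T ∧ F) ∧ T)
  [1] (¬¬F ∧ T) ∧ ¬¬((T ∧ F) ∧ T)
  [2] ¬¬F ∧ ¬¬((T ∧ F) ∧ T)
  [3] F ∧ ¬¬((T ∧ F) ∧ T)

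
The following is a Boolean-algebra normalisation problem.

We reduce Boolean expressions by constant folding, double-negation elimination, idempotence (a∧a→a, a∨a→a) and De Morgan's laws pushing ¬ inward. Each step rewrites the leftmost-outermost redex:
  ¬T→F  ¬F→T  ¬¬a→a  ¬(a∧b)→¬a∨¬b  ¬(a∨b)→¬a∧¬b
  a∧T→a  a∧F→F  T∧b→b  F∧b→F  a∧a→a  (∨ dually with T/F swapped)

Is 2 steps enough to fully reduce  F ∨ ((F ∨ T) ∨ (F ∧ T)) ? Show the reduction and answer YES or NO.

  start: F ∨ ((F ∨ T) ∨ (F ∧ T))
  [1] (F ∨ T) ∨ (F ∧ T)
  [2] T ∨ (F ∧ T)

Answer: NO — after 2 steps the term is T ∨ (F ∧ T), not yet normal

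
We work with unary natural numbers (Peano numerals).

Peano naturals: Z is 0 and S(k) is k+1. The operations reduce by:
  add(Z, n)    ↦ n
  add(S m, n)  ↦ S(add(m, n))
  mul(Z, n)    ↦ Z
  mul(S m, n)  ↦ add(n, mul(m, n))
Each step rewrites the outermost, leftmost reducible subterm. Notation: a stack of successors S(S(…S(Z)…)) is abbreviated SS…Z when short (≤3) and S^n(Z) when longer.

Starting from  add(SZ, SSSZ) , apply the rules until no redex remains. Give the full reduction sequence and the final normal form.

Answer: normal form = S^4(Z)  (in 2 steps)

Working:
  start: add(SZ, SSSZ)
  →1  S(add(Z, SSSZ))
  →2  S^4(Z)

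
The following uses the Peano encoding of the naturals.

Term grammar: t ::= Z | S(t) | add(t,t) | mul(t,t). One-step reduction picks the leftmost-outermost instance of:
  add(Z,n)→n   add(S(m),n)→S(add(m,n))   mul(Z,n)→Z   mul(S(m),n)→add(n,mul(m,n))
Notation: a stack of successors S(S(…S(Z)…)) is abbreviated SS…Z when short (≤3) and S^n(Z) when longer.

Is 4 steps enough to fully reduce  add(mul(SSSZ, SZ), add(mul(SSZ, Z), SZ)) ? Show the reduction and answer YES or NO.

Answer: NO — after 4 steps the term is S(add(mul(SSZ, SZ), add(mul(SSZ, Z), SZ))), not yet normal

Working:
  start: add(mul(SSSZ, SZ), add(mul(SSZ, Z), SZ))
  [1] add(add(SZ, mul(SSZ, SZ)), add(mul(SSZ, Z), SZ))
  [2] add(S(add(Z, mul(SSZ, SZ))), add(mul(SSZ, Z), SZ))
  [3] S(add(add(Z, mul(SSZ, SZ)), add(mul(SSZ, Z), SZ)))
  [4] S(add(mul(SSZ, SZ), add(mul(SSZ, Z), SZ)))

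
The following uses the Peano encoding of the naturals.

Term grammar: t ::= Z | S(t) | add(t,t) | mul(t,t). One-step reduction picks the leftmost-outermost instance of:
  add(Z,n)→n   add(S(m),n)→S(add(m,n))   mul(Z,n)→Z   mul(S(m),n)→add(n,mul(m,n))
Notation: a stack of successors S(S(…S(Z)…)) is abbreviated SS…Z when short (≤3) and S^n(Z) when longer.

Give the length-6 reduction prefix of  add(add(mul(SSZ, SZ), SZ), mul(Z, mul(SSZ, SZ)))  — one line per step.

Answer: after 6 steps: S(add(add(add(SZ, mul(Z, SZ)), SZ), mul(Z, mul(SSZ, SZ))))

Reduction:
  start: add(add(mul(SSZ, SZ), SZ), mul(Z, mul(SSZ, SZ)))
  step 1: add(add(add(SZ, mul(SZ, SZ)), SZ), mul(Z, mul(SSZ, SZ)))
  step 2: add(add(S(add(Z, mul(SZ, SZ))), SZ), mul(Z, mul(SSZ, SZ)))
  step 3: add(S(add(add(Z, mul(SZ, SZ)), SZ)), mul(Z, mul(SSZ, SZ)))
  step 4: S(add(add(add(Z, mul(SZ, SZ)), SZ), mul(Z, mul(SSZ, SZ))))
  step 5: S(add(add(mul(SZ, SZ), SZ), mul(Z, mul(SSZ, SZ))))
  step 6: S(add(add(add(SZ, mul(Z, SZ)), SZ), mul(Z, mul(SSZ, SZ))))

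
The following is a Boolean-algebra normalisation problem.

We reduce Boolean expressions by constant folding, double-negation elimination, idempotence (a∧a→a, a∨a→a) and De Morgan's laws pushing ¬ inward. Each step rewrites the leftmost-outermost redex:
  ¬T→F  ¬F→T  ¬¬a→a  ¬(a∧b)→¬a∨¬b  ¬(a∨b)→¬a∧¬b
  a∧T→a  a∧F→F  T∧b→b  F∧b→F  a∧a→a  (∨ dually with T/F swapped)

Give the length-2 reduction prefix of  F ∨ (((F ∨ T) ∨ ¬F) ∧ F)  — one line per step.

Answer: after 2 steps: F

Reduction:
  start: F ∨ (((F ∨ T) ∨ ¬F) ∧ F)
  [1] ((F ∨ T) ∨ ¬F) ∧ F
  [2] F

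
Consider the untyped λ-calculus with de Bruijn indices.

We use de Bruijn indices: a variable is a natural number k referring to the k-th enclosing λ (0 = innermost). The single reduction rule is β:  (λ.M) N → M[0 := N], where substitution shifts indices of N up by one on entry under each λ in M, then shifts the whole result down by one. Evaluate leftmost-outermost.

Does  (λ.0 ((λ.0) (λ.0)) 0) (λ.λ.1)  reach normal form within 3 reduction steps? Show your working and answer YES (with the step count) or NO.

Answer: NO — after 3 steps the term is (λ.0) (λ.0), not yet normal

Derivation:
  start: (λ.0 ((λ.0) (λ.0)) 0) (λ.λ.1)
  →1  (λ.λ.1) ((λ.0) (λ.0)) (λ.λ.1)
  →2  (λ.(λ.0) (λ.0)) (λ.λ.1)
  →3  (λ.0) (λ.0)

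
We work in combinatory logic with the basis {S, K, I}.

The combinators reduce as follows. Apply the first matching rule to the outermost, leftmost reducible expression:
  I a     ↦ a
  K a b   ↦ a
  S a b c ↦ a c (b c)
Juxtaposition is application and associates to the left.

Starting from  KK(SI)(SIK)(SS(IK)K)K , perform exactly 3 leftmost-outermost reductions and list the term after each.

  start: KK(SI)(SIK)(SS(IK)K)K
  [1] K(SIK)(SS(IK)K)K
  [2] SIKK
  [3] IK(KK)

Answer: after 3 steps: IK(KK)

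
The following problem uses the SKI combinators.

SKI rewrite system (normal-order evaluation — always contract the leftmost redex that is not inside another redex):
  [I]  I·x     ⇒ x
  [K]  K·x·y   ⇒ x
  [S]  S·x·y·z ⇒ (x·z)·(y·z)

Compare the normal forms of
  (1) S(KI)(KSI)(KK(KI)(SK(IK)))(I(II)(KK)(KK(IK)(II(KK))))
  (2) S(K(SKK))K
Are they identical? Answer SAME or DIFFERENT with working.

Term A:
  start: S(KI)(KSI)(KK(KI)(SK(IK)))(I(II)(KK)(KK(IK)(II(KK))))
  [1] KI(KK(KI)(SK(IK)))(KSI(KK(KI)(SK(IK))))(I(II)(KK)(KK(IK)(II(KK))))
  [2] I(KSI(KK(KI)(SK(IK))))(I(II)(KK)(KK(IK)(II(KK))))
  [3] KSI(KK(KI)(SK(IK)))(I(II)(KK)(KK(IK)(II(KK))))
  [4] S(KK(KI)(SK(IK)))(I(II)(KK)(KK(IK)(II(KK))))
  [5] S(K(SK(IK)))(I(II)(KK)(KK(IK)(II(KK))))
  [6] S(K(SKK))(I(II)(KK)(KK(IK)(II(KK))))
  [7] S(K(SKK))(II(KK)(KK(IK)(II(KK))))
  [8] S(K(SKK))(I(KK)(KK(IK)(II(KK))))
  [9] S(K(SKK))(KK(KK(IK)(II(KK))))
  [10] S(K(SKK))K

Term B:
  start: S(K(SKK))K

Answer: SAME — A ⇓ S(K(SKK))K, B ⇓ S(K(SKK))K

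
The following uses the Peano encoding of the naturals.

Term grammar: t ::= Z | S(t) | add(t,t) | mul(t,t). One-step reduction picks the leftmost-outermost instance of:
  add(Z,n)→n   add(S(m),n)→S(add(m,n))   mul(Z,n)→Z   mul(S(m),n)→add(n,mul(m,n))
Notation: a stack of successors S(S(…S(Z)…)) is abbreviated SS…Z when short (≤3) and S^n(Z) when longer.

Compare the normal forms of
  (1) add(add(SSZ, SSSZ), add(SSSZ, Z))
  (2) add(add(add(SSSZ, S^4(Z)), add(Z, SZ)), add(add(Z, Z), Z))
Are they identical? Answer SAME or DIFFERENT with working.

Answer: SAME — A ⇓ S^8(Z), B ⇓ S^8(Z)

Reduction:
Term A:
  start: add(add(SSZ, SSSZ), add(SSSZ, Z))
  →1  add(S(add(SZ, SSSZ)), add(SSSZ, Z))
  →2  S(add(add(SZ, SSSZ), add(SSSZ, Z)))
  →3  S(add(S(add(Z, SSSZ)), add(SSSZ, Z)))
  →4  S(S(add(add(Z, SSSZ), add(SSSZ, Z))))
  →5  S(S(add(SSSZ, add(SSSZ, Z))))
  →6  S(S(S(add(SSZ, add(SSSZ, Z)))))
  →7  S(S(S(S(add(SZ, add(SSSZ, Z))))))
  →8  S(S(S(S(S(add(Z, add(SSSZ, Z)))))))
  →9  S(S(S(S(S(add(SSSZ, Z))))))
  →10  S(S(S(S(S(S(add(SSZ, Z)))))))
  →11  S(S(S(S(S(S(S(add(SZ, Z))))))))
  →12  S(S(S(S(S(S(S(S(add(Z, Z)))))))))
  →13  S^8(Z)

Term B:
  start: add(add(add(SSSZ, S^4(Z)), add(Z, SZ)), add(add(Z, Z), Z))
  →1  add(add(S(add(SSZ, S^4(Z))), add(Z, SZ)), add(add(Z, Z), Z))
  →2  add(S(add(add(SSZ, S^4(Z)), add(Z, SZ))), add(add(Z, Z), Z))
  →3  S(add(add(add(SSZ, S^4(Z)), add(Z, SZ)), add(add(Z, Z), Z)))
  →4  S(add(add(S(add(SZ, S^4(Z))), add(Z, SZ)), add(add(Z, Z), Z)))
  →5  S(add(S(add(add(SZ, S^4(Z)), add(Z, SZ))), add(add(Z, Z), Z)))
  →6  S(S(add(add(add(SZ, S^4(Z)), add(Z, SZ)), add(add(Z, Z), Z))))
  →7  S(S(add(add(S(add(Z, S^4(Z))), add(Z, SZ)), add(add(Z, Z), Z))))
  →8  S(S(add(S(add(add(Z, S^4(Z)), add(Z, SZ))), add(add(Z, Z), Z))))
  →9  S(S(S(add(add(add(Z, S^4(Z)), add(Z, SZ)), add(add(Z, Z), Z)))))
  →10  S(S(S(add(add(S^4(Z), add(Z, SZ)), add(add(Z, Z), Z)))))
  →11  S(S(S(add(S(add(SSSZ, add(Z, SZ))), add(add(Z, Z), Z)))))
  →12  S(S(S(S(add(add(SSSZ, add(Z, SZ)), add(add(Z, Z), Z))))))
  →13  S(S(S(S(add(S(add(SSZ, add(Z, SZ))), add(add(Z, Z), Z))))))
  →14  S(S(S(S(S(add(add(SSZ, add(Z, SZ)), add(add(Z, Z), Z)))))))
  →15  S(S(S(S(S(add(S(add(SZ, add(Z, SZ))), add(add(Z, Z), Z)))))))
  →16  S(S(S(S(S(S(add(add(SZ, add(Z, SZ)), add(add(Z, Z), Z))))))))
  →17  S(S(S(S(S(S(add(S(add(Z, add(Z, SZ))), add(add(Z, Z), Z))))))))
  →18  S(S(S(S(S(S(S(add(add(Z, add(Z, SZ)), add(add(Z, Z), Z)))))))))
  →19  S(S(S(S(S(S(S(add(add(Z, SZ), add(add(Z, Z), Z)))))))))
  →20  S(S(S(S(S(S(S(add(SZ, add(add(Z, Z), Z)))))))))
  →21  S(S(S(S(S(S(S(S(add(Z, add(add(Z, Z), Z))))))))))
  →22  S(S(S(S(S(S(S(S(add(add(Z, Z), Z)))))))))
  →23  S(S(S(S(S(S(S(S(add(Z, Z)))))))))
  →24  S^8(Z)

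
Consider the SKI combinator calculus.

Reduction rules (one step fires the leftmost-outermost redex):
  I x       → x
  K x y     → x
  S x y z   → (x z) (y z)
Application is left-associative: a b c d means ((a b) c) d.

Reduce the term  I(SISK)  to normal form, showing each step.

Answer: normal form = K(SK)  (in 3 steps)

Reduction:
  start: I(SISK)
  →1  SISK
  →2  IK(SK)
  →3  K(SK)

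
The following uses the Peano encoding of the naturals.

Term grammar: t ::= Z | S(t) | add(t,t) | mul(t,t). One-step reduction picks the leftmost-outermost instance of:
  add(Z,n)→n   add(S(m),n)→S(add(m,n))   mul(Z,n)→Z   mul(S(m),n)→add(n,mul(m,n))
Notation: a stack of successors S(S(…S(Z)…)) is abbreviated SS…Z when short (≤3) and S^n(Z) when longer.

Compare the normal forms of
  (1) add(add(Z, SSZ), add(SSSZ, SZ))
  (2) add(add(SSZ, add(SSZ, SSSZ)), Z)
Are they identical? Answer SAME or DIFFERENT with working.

Term A:
  start: add(add(Z, SSZ), add(SSSZ, SZ))
  →1  add(SSZ, add(SSSZ, SZ))
  →2  S(add(SZ, add(SSSZ, SZ)))
  →3  S(S(add(Z, add(SSSZ, SZ))))
  →4  S(S(add(SSSZ, SZ)))
  →5  S(S(S(add(SSZ, SZ))))
  →6  S(S(S(S(add(SZ, SZ)))))
  →7  S(S(S(S(S(add(Z, SZ))))))
  →8  S^6(Z)

Term B:
  start: add(add(SSZ, add(SSZ, SSSZ)), Z)
  →1  add(S(add(SZ, add(SSZ, SSSZ))), Z)
  →2  S(add(add(SZ, add(SSZ, SSSZ)), Z))
  →3  S(add(S(add(Z, add(SSZ, SSSZ))), Z))
  →4  S(S(add(add(Z, add(SSZ, SSSZ)), Z)))
  →5  S(S(add(add(SSZ, SSSZ), Z)))
  →6  S(S(add(S(add(SZ, SSSZ)), Z)))
  →7  S(S(S(add(add(SZ, SSSZ), Z))))
  →8  S(S(S(add(S(add(Z, SSSZ)), Z))))
  →9  S(S(S(S(add(add(Z, SSSZ), Z)))))
  →10  S(S(S(S(add(SSSZ, Z)))))
  →11  S(S(S(S(S(add(SSZ, Z))))))
  →12  S(S(S(S(S(S(add(SZ, Z)))))))
  →13  S(S(S(S(S(S(S(add(Z, Z))))))))
  →14  S^7(Z)

Answer: DIFFERENT — A ⇓ S^6(Z), B ⇓ S^7(Z)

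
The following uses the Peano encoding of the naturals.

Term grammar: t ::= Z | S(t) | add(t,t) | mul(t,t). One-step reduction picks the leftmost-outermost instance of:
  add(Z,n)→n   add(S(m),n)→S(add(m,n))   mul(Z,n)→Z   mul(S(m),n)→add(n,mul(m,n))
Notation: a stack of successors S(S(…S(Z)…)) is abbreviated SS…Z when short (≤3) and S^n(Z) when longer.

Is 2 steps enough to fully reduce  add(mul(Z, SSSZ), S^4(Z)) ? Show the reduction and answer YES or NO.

Answer: YES — reaches normal form S^4(Z) in 2 ≤ 2 steps

Working:
  start: add(mul(Z, SSSZ), S^4(Z))
  [1] add(Z, S^4(Z))
  [2] S^4(Z)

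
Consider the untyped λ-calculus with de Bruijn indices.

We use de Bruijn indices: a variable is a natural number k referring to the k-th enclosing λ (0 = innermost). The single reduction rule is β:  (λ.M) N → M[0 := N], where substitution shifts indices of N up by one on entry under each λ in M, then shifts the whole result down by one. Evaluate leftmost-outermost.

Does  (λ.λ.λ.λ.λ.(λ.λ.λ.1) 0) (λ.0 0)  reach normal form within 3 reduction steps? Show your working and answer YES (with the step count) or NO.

  start: (λ.λ.λ.λ.λ.(λ.λ.λ.1) 0) (λ.0 0)
  →1  λ.λ.λ.λ.(λ.λ.λ.1) 0
  →2  λ.λ.λ.λ.λ.λ.1

Answer: YES — reaches normal form λ.λ.λ.λ.λ.λ.1 in 2 ≤ 3 steps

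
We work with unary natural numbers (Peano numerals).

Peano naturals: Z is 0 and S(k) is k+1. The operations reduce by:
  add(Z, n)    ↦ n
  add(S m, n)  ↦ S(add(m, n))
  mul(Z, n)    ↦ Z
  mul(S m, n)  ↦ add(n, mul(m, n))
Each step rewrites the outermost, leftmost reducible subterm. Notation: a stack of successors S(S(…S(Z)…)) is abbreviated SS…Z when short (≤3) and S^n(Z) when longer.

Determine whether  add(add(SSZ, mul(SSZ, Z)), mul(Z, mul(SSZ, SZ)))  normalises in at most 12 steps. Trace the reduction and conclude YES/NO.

Answer: YES — reaches normal form SSZ in 12 ≤ 12 steps

Derivation:
  start: add(add(SSZ, mul(SSZ, Z)), mul(Z, mul(SSZ, SZ)))
  step 1: add(S(add(SZ, mul(SSZ, Z))), mul(Z, mul(SSZ, SZ)))
  step 2: S(add(add(SZ, mul(SSZ, Z)), mul(Z, mul(SSZ, SZ))))
  step 3: S(add(S(add(Z, mul(SSZ, Z))), mul(Z, mul(SSZ, SZ))))
  step 4: S(S(add(add(Z, mul(SSZ, Z)), mul(Z, mul(SSZ, SZ)))))
  step 5: S(S(add(mul(SSZ, Z), mul(Z, mul(SSZ, SZ)))))
  step 6: S(S(add(add(Z, mul(SZ, Z)), mul(Z, mul(SSZ, SZ)))))
  step 7: S(S(add(mul(SZ, Z), mul(Z, mul(SSZ, SZ)))))
  step 8: S(S(add(add(Z, mul(Z, Z)), mul(Z, mul(SSZ, SZ)))))
  step 9: S(S(add(mul(Z, Z), mul(Z, mul(SSZ, SZ)))))
  step 10: S(S(add(Z, mul(Z, mul(SSZ, SZ)))))
  step 11: S(S(mul(Z, mul(SSZ, SZ))))
  step 12: SSZ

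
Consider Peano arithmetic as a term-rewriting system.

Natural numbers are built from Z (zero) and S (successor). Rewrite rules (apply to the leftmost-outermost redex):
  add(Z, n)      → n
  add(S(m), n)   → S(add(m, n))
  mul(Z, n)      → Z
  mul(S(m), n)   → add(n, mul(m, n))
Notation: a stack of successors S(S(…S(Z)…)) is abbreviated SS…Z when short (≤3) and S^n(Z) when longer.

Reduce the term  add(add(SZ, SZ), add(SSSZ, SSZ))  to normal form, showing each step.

Answer: normal form = S^7(Z)  (in 9 steps)

Derivation:
  start: add(add(SZ, SZ), add(SSSZ, SSZ))
  step 1: add(S(add(Z, SZ)), add(SSSZ, SSZ))
  step 2: S(add(add(Z, SZ), add(SSSZ, SSZ)))
  step 3: S(add(SZ, add(SSSZ, SSZ)))
  step 4: S(S(add(Z, add(SSSZ, SSZ))))
  step 5: S(S(add(SSSZ, SSZ)))
  step 6: S(S(S(add(SSZ, SSZ))))
  step 7: S(S(S(S(add(SZ, SSZ)))))
  step 8: S(S(S(S(S(add(Z, SSZ))))))
  step 9: S^7(Z)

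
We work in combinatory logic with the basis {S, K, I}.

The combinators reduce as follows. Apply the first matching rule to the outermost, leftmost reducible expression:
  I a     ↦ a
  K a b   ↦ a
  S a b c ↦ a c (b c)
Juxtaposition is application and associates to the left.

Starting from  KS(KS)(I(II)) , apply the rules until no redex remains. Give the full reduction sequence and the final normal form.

Answer: normal form = SI  (in 3 steps)

Working:
  start: KS(KS)(I(II))
  step 1: S(I(II))
  step 2: S(II)
  step 3: SI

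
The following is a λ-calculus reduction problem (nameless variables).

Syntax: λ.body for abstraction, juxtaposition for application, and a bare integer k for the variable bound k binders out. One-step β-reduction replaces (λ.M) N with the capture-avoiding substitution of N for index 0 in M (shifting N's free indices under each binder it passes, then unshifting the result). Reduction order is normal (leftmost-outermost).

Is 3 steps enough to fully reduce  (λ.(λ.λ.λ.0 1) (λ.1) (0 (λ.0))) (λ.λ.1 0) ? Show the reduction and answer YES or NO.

Answer: NO — after 3 steps the term is λ.0 ((λ.λ.1 0) (λ.0)), not yet normal

Reduction:
  start: (λ.(λ.λ.λ.0 1) (λ.1) (0 (λ.0))) (λ.λ.1 0)
  step 1: (λ.λ.λ.0 1) (λ.λ.λ.1 0) ((λ.λ.1 0) (λ.0))
  step 2: (λ.λ.0 1) ((λ.λ.1 0) (λ.0))
  step 3: λ.0 ((λ.λ.1 0) (λ.0))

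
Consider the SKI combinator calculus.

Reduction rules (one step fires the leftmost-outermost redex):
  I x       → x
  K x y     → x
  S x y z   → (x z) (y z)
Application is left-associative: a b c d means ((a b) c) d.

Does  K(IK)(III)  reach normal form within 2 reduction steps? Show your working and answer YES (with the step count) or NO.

  start: K(IK)(III)
  step 1: IK
  step 2: K

Answer: YES — reaches normal form K in 2 ≤ 2 steps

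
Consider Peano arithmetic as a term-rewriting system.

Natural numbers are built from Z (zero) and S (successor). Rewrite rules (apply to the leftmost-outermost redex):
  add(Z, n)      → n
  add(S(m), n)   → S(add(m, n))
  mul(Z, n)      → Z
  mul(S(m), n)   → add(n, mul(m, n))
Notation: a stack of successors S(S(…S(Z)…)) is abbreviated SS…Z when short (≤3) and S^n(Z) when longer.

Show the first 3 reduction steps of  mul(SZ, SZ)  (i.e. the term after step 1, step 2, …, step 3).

  start: mul(SZ, SZ)
  [1] add(SZ, mul(Z, SZ))
  [2] S(add(Z, mul(Z, SZ)))
  [3] S(mul(Z, SZ))

Answer: after 3 steps: S(mul(Z, SZ))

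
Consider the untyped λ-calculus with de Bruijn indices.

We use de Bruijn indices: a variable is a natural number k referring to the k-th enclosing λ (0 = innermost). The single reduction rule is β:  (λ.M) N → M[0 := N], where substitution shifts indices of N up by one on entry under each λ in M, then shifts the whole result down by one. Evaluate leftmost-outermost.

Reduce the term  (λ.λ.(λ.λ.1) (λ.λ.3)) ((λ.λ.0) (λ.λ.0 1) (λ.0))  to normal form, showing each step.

Answer: normal form = λ.λ.λ.λ.λ.0  (in 4 steps)

Reduction:
  start: (λ.λ.(λ.λ.1) (λ.λ.3)) ((λ.λ.0) (λ.λ.0 1) (λ.0))
  step 1: λ.(λ.λ.1) (λ.λ.(λ.λ.0) (λ.λ.0 1) (λ.0))
  step 2: λ.λ.λ.λ.(λ.λ.0) (λ.λ.0 1) (λ.0)
  step 3: λ.λ.λ.λ.(λ.0) (λ.0)
  step 4: λ.λ.λ.λ.λ.0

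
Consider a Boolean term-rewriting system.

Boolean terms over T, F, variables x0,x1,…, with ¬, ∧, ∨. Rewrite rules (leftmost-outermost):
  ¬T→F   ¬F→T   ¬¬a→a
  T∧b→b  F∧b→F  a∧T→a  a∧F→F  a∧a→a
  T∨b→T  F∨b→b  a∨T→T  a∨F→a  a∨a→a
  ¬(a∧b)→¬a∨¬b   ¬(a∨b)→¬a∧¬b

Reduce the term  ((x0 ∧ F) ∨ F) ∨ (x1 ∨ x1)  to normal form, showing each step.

  start: ((x0 ∧ F) ∨ F) ∨ (x1 ∨ x1)
  →1  (x0 ∧ F) ∨ (x1 ∨ x1)
  →2  F ∨ (x1 ∨ x1)
  →3  x1 ∨ x1
  →4  x1

Answer: normal form = x1  (in 4 steps)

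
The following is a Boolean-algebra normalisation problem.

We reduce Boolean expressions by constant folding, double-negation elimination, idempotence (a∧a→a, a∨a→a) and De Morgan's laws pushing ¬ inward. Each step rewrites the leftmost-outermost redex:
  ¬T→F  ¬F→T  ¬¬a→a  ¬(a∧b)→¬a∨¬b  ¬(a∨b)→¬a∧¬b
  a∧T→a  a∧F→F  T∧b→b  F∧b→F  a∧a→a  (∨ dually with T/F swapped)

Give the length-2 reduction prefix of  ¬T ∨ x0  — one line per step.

  start: ¬T ∨ x0
  step 1: F ∨ x0
  step 2: x0

Answer: after 2 steps: x0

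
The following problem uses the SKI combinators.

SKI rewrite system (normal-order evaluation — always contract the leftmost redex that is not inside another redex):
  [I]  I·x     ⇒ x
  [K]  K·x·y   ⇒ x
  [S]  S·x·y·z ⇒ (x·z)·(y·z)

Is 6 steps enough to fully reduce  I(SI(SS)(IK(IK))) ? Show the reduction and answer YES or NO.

  start: I(SI(SS)(IK(IK)))
  →1  SI(SS)(IK(IK))
  →2  I(IK(IK))(SS(IK(IK)))
  →3  IK(IK)(SS(IK(IK)))
  →4  K(IK)(SS(IK(IK)))
  →5  IK
  →6  K

Answer: YES — reaches normal form K in 6 ≤ 6 steps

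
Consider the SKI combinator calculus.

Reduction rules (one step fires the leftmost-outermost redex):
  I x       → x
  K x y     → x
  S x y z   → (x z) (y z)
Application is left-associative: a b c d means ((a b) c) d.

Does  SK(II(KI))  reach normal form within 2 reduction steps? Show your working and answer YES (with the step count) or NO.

  start: SK(II(KI))
  [1] SK(I(KI))
  [2] SK(KI)

Answer: YES — reaches normal form SK(KI) in 2 ≤ 2 steps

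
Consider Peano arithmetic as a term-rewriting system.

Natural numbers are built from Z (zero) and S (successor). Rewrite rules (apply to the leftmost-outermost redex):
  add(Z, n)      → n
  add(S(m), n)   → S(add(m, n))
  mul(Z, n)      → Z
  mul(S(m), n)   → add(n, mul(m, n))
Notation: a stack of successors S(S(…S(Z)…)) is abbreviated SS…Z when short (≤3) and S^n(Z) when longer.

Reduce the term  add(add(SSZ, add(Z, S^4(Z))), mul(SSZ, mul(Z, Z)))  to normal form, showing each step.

Answer: normal form = S^6(Z)  (in 18 steps)

Derivation:
  start: add(add(SSZ, add(Z, S^4(Z))), mul(SSZ, mul(Z, Z)))
  step 1: add(S(add(SZ, add(Z, S^4(Z)))), mul(SSZ, mul(Z, Z)))
  step 2: S(add(add(SZ, add(Z, S^4(Z))), mul(SSZ, mul(Z, Z))))
  step 3: S(add(S(add(Z, add(Z, S^4(Z)))), mul(SSZ, mul(Z, Z))))
  step 4: S(S(add(add(Z, add(Z, S^4(Z))), mul(SSZ, mul(Z, Z)))))
  step 5: S(S(add(add(Z, S^4(Z)), mul(SSZ, mul(Z, Z)))))
  step 6: S(S(add(S^4(Z), mul(SSZ, mul(Z, Z)))))
  step 7: S(S(S(add(SSSZ, mul(SSZ, mul(Z, Z))))))
  step 8: S(S(S(S(add(SSZ, mul(SSZ, mul(Z, Z)))))))
  step 9: S(S(S(S(S(add(SZ, mul(SSZ, mul(Z, Z))))))))
  step 10: S(S(S(S(S(S(add(Z, mul(SSZ, mul(Z, Z)))))))))
  step 11: S(S(S(S(S(S(mul(SSZ, mul(Z, Z))))))))
  step 12: S(S(S(S(S(S(add(mul(Z, Z), mul(SZ, mul(Z, Z)))))))))
  step 13: S(S(S(S(S(S(add(Z, mul(SZ, mul(Z, Z)))))))))
  step 14: S(S(S(S(S(S(mul(SZ, mul(Z, Z))))))))
  step 15: S(S(S(S(S(S(add(mul(Z, Z), mul(Z, mul(Z, Z)))))))))
  step 16: S(S(S(S(S(S(add(Z, mul(Z, mul(Z, Z)))))))))
  step 17: S(S(S(S(S(S(mul(Z, mul(Z, Z))))))))
  step 18: S^6(Z)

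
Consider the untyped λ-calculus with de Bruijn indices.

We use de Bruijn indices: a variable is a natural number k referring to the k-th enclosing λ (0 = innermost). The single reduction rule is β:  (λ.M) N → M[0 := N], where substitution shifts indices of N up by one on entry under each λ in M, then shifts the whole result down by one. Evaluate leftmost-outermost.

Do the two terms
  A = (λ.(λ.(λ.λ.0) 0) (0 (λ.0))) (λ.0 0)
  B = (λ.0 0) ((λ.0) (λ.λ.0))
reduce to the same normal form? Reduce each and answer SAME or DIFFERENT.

Answer: SAME — A ⇓ λ.0, B ⇓ λ.0

Working:
Term A:
  start: (λ.(λ.(λ.λ.0) 0) (0 (λ.0))) (λ.0 0)
  step 1: (λ.(λ.λ.0) 0) ((λ.0 0) (λ.0))
  step 2: (λ.λ.0) ((λ.0 0) (λ.0))
  step 3: λ.0

Term B:
  start: (λ.0 0) ((λ.0) (λ.λ.0))
  step 1: (λ.0) (λ.λ.0) ((λ.0) (λ.λ.0))
  step 2: (λ.λ.0) ((λ.0) (λ.λ.0))
  step 3: λ.0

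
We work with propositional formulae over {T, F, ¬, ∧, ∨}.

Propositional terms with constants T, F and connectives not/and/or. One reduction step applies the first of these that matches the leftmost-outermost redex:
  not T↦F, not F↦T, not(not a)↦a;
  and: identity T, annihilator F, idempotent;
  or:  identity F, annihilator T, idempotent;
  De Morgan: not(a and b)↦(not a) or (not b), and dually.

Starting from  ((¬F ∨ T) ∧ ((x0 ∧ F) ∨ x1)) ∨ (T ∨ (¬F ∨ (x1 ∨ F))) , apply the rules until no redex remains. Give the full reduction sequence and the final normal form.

  start: ((¬F ∨ T) ∧ ((x0 ∧ F) ∨ x1)) ∨ (T ∨ (¬F ∨ (x1 ∨ F)))
  step 1: (T ∧ ((x0 ∧ F) ∨ x1)) ∨ (T ∨ (¬F ∨ (x1 ∨ F)))
  step 2: ((x0 ∧ F) ∨ x1) ∨ (T ∨ (¬F ∨ (x1 ∨ F)))
  step 3: (F ∨ x1) ∨ (T ∨ (¬F ∨ (x1 ∨ F)))
  step 4: x1 ∨ (T ∨ (¬F ∨ (x1 ∨ F)))
  step 5: x1 ∨ T
  step 6: T

Answer: normal form = T  (in 6 steps)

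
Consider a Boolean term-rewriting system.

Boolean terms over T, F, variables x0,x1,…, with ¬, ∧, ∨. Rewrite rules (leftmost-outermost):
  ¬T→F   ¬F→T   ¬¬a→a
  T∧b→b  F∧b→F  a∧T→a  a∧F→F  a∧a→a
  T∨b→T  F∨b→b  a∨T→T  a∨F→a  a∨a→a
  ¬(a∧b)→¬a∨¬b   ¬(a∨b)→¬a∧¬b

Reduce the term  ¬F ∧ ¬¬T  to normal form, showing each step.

Answer: normal form = T  (in 3 steps)

Working:
  start: ¬F ∧ ¬¬T
  [1] T ∧ ¬¬T
  [2] ¬¬T
  [3] T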